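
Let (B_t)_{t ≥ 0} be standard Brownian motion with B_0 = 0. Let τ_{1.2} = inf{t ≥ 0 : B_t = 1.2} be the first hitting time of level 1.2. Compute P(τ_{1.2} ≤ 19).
P(τ_{1.2} ≤ 19) = 2(1 − Φ(1.2/√19)) = 2(1 − Φ(0.2753)) ≈ 0.7831

By the reflection principle for standard BM, P(τ_b ≤ t) = 2 · P(B_t ≥ b). Since B_t ~ N(0, t), P(B_t ≥ 1.2) = 1 − Φ(1.2/√t) = 1 − Φ(1.2/√19) = 1 − Φ(0.2753) ≈ 0.39154. Doubling: P(τ_{1.2} ≤ 19) ≈ 2 · 0.39154 = 0.78308 ≈ 0.7831.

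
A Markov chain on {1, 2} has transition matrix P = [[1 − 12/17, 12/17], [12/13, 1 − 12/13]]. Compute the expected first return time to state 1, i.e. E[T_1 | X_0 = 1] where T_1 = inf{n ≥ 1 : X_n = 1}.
E[T_1 | X_0 = 1] = 1/π_1 = 30/17

For an irreducible recurrent Markov chain with stationary distribution π, E[T_i | X_0 = i] = 1/π_i (Kac's formula). Here π_1 = (12/13)/(12/17 + 12/13) = (12/13)/(360/221) = 17/30, so E[T_1 | X_0 = 1] = 1/π_1 = (12/17 + 12/13)/(12/13) = (360/221)/(12/13) = 30/17.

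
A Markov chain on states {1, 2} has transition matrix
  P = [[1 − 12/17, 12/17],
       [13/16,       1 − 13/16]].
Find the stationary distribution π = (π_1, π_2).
π_1 = 221/413, π_2 = 192/413

Solve πP = π with π_1 + π_2 = 1. From πP = π: π_1 · (1 − 12/17) + π_2 · 13/16 = π_1 ⇒ π_2 · 13/16 = π_1 · 12/17 ⇒ π_2/π_1 = (12/17)/(13/16) = 192/221. Together with π_1 + π_2 = 1:
  π_1 = (13/16)/(12/17 + 13/16) = (13/16)/(413/272) = 221/413,
  π_2 = (12/17)/(12/17 + 13/16) = (12/17)/(413/272) = 192/413.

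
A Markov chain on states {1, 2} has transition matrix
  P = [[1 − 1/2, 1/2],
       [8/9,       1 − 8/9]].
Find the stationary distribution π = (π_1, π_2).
π_1 = 16/25, π_2 = 9/25

Solve πP = π with π_1 + π_2 = 1. From πP = π: π_1 · (1 − 1/2) + π_2 · 8/9 = π_1 ⇒ π_2 · 8/9 = π_1 · 1/2 ⇒ π_2/π_1 = (1/2)/(8/9) = 9/16. Together with π_1 + π_2 = 1:
  π_1 = (8/9)/(1/2 + 8/9) = (8/9)/(25/18) = 16/25,
  π_2 = (1/2)/(1/2 + 8/9) = (1/2)/(25/18) = 9/25.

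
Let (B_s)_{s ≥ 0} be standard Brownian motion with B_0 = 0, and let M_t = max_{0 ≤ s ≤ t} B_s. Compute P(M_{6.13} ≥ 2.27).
P(M_{6.13} ≥ 2.27) = 2·P(B_{6.13} ≥ 2.27) = 2(1 − Φ(2.27/√6.13)) ≈ 0.3592

By the reflection principle for Brownian motion, P(M_t ≥ a) = 2 · P(B_t ≥ a) for a ≥ 0. Since B_t ~ N(0, t), P(B_t ≥ 2.27) = 1 − Φ(2.27/√t) = 1 − Φ(2.27/√6.13) = 1 − Φ(0.9168). So
  P(M_{6.13} ≥ 2.27) = 2(1 − Φ(0.9168)) ≈ 0.3592.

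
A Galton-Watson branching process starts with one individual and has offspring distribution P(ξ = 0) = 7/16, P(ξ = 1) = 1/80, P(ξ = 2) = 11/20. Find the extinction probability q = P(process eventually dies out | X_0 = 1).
q = 35/44

The pgf is f(s) = 7/16 + 1/80·s + 11/20·s². The extinction probability q is the smallest fixed point of f in [0, 1]. Setting s = f(s):
  11/20·s² + (1/80 − 1)·s + 7/16 = 0
  11/20·s² − (7/16 + 11/20)·s + 7/16 = 0
which factors as (s − 1)·(11/20·s − 7/16) = 0, giving roots s = 1 and s = (7/16)/(11/20) = 35/44.
Mean offspring μ = 1/80 + 2·11/20 = 89/80 > 1 (supercritical), so q < 1. The extinction probability is the smaller root: q = (7/16)/(11/20) = 35/44.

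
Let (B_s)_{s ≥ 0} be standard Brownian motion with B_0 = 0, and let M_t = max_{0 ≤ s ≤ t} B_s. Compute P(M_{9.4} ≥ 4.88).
P(M_{9.4} ≥ 4.88) = 2·P(B_{9.4} ≥ 4.88) = 2(1 − Φ(4.88/√9.4)) ≈ 0.1115

By the reflection principle for Brownian motion, P(M_t ≥ a) = 2 · P(B_t ≥ a) for a ≥ 0. Since B_t ~ N(0, t), P(B_t ≥ 4.88) = 1 − Φ(4.88/√t) = 1 − Φ(4.88/√9.4) = 1 − Φ(1.5917). So
  P(M_{9.4} ≥ 4.88) = 2(1 − Φ(1.5917)) ≈ 0.1115.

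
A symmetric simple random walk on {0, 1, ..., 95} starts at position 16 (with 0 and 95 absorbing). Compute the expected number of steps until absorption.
E[τ | X_0 = 16] = 1264

Let v_k = E[τ | X_0 = k]. Boundary: v_0 = v_95 = 0. Recurrence: v_k = 1 + (v_{k-1} + v_{k+1})/2 for 1 ≤ k ≤ 94. The particular solution to v_k − (v_{k-1} + v_{k+1})/2 = 1 is v_k = −k^2. Adding homogeneous solution A + B k and matching boundaries gives v_k = k (95 − k). Substituting k = 16: v_16 = 16 · 79 = 1264.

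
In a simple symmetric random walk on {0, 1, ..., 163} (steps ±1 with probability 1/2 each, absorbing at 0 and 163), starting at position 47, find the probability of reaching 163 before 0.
P(hit 163 before 0) = 47/163

Let u_k = P(hit 163 before 0 | start at k). Then u_0 = 0, u_163 = 1, and u_k = u_{k-1}/2 + u_{k+1}/2 for 1 ≤ k ≤ 162. This harmonic recurrence is solved by u_k = k/163, giving u_47 = 47/163.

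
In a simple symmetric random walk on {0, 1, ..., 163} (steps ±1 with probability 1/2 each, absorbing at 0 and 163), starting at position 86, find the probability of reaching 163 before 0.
P(hit 163 before 0) = 86/163

Let u_k = P(hit 163 before 0 | start at k). Then u_0 = 0, u_163 = 1, and u_k = u_{k-1}/2 + u_{k+1}/2 for 1 ≤ k ≤ 162. This harmonic recurrence is solved by u_k = k/163, giving u_86 = 86/163.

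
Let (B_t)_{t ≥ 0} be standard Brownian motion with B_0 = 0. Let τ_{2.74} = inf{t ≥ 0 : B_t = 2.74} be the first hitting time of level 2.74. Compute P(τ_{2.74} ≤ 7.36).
P(τ_{2.74} ≤ 7.36) = 2(1 − Φ(2.74/√7.36)) = 2(1 − Φ(1.0100)) ≈ 0.3125

By the reflection principle for standard BM, P(τ_b ≤ t) = 2 · P(B_t ≥ b). Since B_t ~ N(0, t), P(B_t ≥ 2.74) = 1 − Φ(2.74/√t) = 1 − Φ(2.74/√7.36) = 1 − Φ(1.0100) ≈ 0.15625. Doubling: P(τ_{2.74} ≤ 7.36) ≈ 2 · 0.15625 = 0.31250 ≈ 0.3125.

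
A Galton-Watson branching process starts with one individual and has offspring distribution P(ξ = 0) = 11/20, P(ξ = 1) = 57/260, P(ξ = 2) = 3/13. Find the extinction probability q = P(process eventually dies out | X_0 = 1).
q = 1

Mean offspring μ = 0·11/20 + 1·57/260 + 2·3/13 = 177/260 ≤ 1. For μ ≤ 1 with offspring not concentrated at 1, the Galton-Watson process goes extinct almost surely, so q = 1.
(Algebraic check: The pgf is f(s) = 11/20 + 57/260·s + 3/13·s². The extinction probability q is the smallest fixed point of f in [0, 1]. Setting s = f(s):
  3/13·s² + (57/260 − 1)·s + 11/20 = 0
  3/13·s² − (11/20 + 3/13)·s + 11/20 = 0
which factors as (s − 1)·(3/13·s − 11/20) = 0, giving roots s = 1 and s = (11/20)/(3/13) = 143/60. Since 143/60 ≥ 1, the smallest root in [0, 1] is s = 1.)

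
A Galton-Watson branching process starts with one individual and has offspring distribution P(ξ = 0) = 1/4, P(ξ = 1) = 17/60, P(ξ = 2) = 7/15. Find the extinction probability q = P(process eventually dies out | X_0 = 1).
q = 15/28

The pgf is f(s) = 1/4 + 17/60·s + 7/15·s². The extinction probability q is the smallest fixed point of f in [0, 1]. Setting s = f(s):
  7/15·s² + (17/60 − 1)·s + 1/4 = 0
  7/15·s² − (1/4 + 7/15)·s + 1/4 = 0
which factors as (s − 1)·(7/15·s − 1/4) = 0, giving roots s = 1 and s = (1/4)/(7/15) = 15/28.
Mean offspring μ = 17/60 + 2·7/15 = 73/60 > 1 (supercritical), so q < 1. The extinction probability is the smaller root: q = (1/4)/(7/15) = 15/28.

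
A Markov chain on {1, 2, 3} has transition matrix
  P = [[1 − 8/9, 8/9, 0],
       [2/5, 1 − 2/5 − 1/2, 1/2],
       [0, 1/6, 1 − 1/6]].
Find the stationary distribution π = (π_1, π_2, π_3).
π = (9/89, 20/89, 60/89)

This is a birth-death chain on three states, which satisfies detailed balance: π_1 · P_{12} = π_2 · P_{21} and π_2 · P_{23} = π_3 · P_{32}.
From π_1 · 8/9 = π_2 · 2/5: π_2/π_1 = (8/9)/(2/5) = 20/9.
From π_2 · 1/2 = π_3 · 1/6: π_3/π_2 = (1/2)/(1/6) = 3.
Take π_1 proportional to 1; then unnormalized π = (1, 20/9, 20/3). Normalize by dividing by the sum 89/9:
  π = (9/89, 20/89, 60/89).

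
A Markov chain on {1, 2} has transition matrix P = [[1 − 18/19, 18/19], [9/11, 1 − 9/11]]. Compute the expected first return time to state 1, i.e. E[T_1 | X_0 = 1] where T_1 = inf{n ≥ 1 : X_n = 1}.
E[T_1 | X_0 = 1] = 1/π_1 = 41/19

For an irreducible recurrent Markov chain with stationary distribution π, E[T_i | X_0 = i] = 1/π_i (Kac's formula). Here π_1 = (9/11)/(18/19 + 9/11) = (9/11)/(369/209) = 19/41, so E[T_1 | X_0 = 1] = 1/π_1 = (18/19 + 9/11)/(9/11) = (369/209)/(9/11) = 41/19.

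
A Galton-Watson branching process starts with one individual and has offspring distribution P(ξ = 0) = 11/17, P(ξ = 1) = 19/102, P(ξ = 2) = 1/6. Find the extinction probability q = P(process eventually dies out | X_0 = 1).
q = 1

Mean offspring μ = 0·11/17 + 1·19/102 + 2·1/6 = 53/102 ≤ 1. For μ ≤ 1 with offspring not concentrated at 1, the Galton-Watson process goes extinct almost surely, so q = 1.
(Algebraic check: The pgf is f(s) = 11/17 + 19/102·s + 1/6·s². The extinction probability q is the smallest fixed point of f in [0, 1]. Setting s = f(s):
  1/6·s² + (19/102 − 1)·s + 11/17 = 0
  1/6·s² − (11/17 + 1/6)·s + 11/17 = 0
which factors as (s − 1)·(1/6·s − 11/17) = 0, giving roots s = 1 and s = (11/17)/(1/6) = 66/17. Since 66/17 ≥ 1, the smallest root in [0, 1] is s = 1.)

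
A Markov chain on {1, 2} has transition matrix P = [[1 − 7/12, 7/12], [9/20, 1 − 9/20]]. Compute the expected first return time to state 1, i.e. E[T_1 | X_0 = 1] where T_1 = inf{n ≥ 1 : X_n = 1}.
E[T_1 | X_0 = 1] = 1/π_1 = 62/27

For an irreducible recurrent Markov chain with stationary distribution π, E[T_i | X_0 = i] = 1/π_i (Kac's formula). Here π_1 = (9/20)/(7/12 + 9/20) = (9/20)/(31/30) = 27/62, so E[T_1 | X_0 = 1] = 1/π_1 = (7/12 + 9/20)/(9/20) = (31/30)/(9/20) = 62/27.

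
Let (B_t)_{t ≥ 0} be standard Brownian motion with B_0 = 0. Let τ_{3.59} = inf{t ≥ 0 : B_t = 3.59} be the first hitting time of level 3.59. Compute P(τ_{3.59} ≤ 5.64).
P(τ_{3.59} ≤ 5.64) = 2(1 − Φ(3.59/√5.64)) = 2(1 − Φ(1.5117)) ≈ 0.1306

By the reflection principle for standard BM, P(τ_b ≤ t) = 2 · P(B_t ≥ b). Since B_t ~ N(0, t), P(B_t ≥ 3.59) = 1 − Φ(3.59/√t) = 1 − Φ(3.59/√5.64) = 1 − Φ(1.5117) ≈ 0.06531. Doubling: P(τ_{3.59} ≤ 5.64) ≈ 2 · 0.06531 = 0.13062 ≈ 0.1306.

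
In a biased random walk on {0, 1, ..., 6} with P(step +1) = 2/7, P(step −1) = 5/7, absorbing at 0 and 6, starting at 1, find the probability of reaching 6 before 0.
P(hit 6 before 0) = (1 − (5/2)^1) / (1 − (5/2)^6) = 32/5187

Let u_k denote P(reach 6 before 0 | start at k). Boundary: u_0 = 0, u_6 = 1. Recurrence: u_k = 2/7·u_{k+1} + 5/7·u_{k-1} for 1 ≤ k ≤ 5. Try u_k = A + B·r^k with r = q/p = (5/7)/(2/7) = 5/2. Substitution satisfies the recurrence; boundary conditions give:
  u_k = (1 − r^k) / (1 − r^N) = (1 − (5/2)^1) / (1 − (5/2)^6) = 32/5187.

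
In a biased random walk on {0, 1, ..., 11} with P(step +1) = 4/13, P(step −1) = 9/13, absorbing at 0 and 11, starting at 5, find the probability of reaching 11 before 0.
P(hit 11 before 0) = (1 − (9/4)^5) / (1 − (9/4)^11) = 47534080/6275373061

Let u_k denote P(reach 11 before 0 | start at k). Boundary: u_0 = 0, u_11 = 1. Recurrence: u_k = 4/13·u_{k+1} + 9/13·u_{k-1} for 1 ≤ k ≤ 10. Try u_k = A + B·r^k with r = q/p = (9/13)/(4/13) = 9/4. Substitution satisfies the recurrence; boundary conditions give:
  u_k = (1 − r^k) / (1 − r^N) = (1 − (9/4)^5) / (1 − (9/4)^11) = 47534080/6275373061.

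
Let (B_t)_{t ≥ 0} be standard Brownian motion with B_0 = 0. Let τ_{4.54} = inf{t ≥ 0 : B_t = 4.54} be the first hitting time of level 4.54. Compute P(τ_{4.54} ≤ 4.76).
P(τ_{4.54} ≤ 4.76) = 2(1 − Φ(4.54/√4.76)) = 2(1 − Φ(2.0809)) ≈ 0.0374

By the reflection principle for standard BM, P(τ_b ≤ t) = 2 · P(B_t ≥ b). Since B_t ~ N(0, t), P(B_t ≥ 4.54) = 1 − Φ(4.54/√t) = 1 − Φ(4.54/√4.76) = 1 − Φ(2.0809) ≈ 0.01872. Doubling: P(τ_{4.54} ≤ 4.76) ≈ 2 · 0.01872 = 0.03744 ≈ 0.0374.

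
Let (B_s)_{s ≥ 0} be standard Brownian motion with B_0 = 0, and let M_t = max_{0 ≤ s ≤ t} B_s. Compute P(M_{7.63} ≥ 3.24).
P(M_{7.63} ≥ 3.24) = 2·P(B_{7.63} ≥ 3.24) = 2(1 − Φ(3.24/√7.63)) ≈ 0.2408

By the reflection principle for Brownian motion, P(M_t ≥ a) = 2 · P(B_t ≥ a) for a ≥ 0. Since B_t ~ N(0, t), P(B_t ≥ 3.24) = 1 − Φ(3.24/√t) = 1 − Φ(3.24/√7.63) = 1 − Φ(1.1730). So
  P(M_{7.63} ≥ 3.24) = 2(1 − Φ(1.1730)) ≈ 0.2408.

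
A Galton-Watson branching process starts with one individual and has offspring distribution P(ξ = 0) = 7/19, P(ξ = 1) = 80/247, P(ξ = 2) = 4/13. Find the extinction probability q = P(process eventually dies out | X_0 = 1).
q = 1

Mean offspring μ = 0·7/19 + 1·80/247 + 2·4/13 = 232/247 ≤ 1. For μ ≤ 1 with offspring not concentrated at 1, the Galton-Watson process goes extinct almost surely, so q = 1.
(Algebraic check: The pgf is f(s) = 7/19 + 80/247·s + 4/13·s². The extinction probability q is the smallest fixed point of f in [0, 1]. Setting s = f(s):
  4/13·s² + (80/247 − 1)·s + 7/19 = 0
  4/13·s² − (7/19 + 4/13)·s + 7/19 = 0
which factors as (s − 1)·(4/13·s − 7/19) = 0, giving roots s = 1 and s = (7/19)/(4/13) = 91/76. Since 91/76 ≥ 1, the smallest root in [0, 1] is s = 1.)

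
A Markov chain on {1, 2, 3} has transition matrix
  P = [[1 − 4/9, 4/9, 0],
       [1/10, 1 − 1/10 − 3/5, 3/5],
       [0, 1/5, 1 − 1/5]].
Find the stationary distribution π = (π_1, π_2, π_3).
π = (9/169, 40/169, 120/169)

This is a birth-death chain on three states, which satisfies detailed balance: π_1 · P_{12} = π_2 · P_{21} and π_2 · P_{23} = π_3 · P_{32}.
From π_1 · 4/9 = π_2 · 1/10: π_2/π_1 = (4/9)/(1/10) = 40/9.
From π_2 · 3/5 = π_3 · 1/5: π_3/π_2 = (3/5)/(1/5) = 3.
Take π_1 proportional to 1; then unnormalized π = (1, 40/9, 40/3). Normalize by dividing by the sum 169/9:
  π = (9/169, 40/169, 120/169).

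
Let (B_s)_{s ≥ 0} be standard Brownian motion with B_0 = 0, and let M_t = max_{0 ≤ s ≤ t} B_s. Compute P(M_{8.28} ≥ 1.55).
P(M_{8.28} ≥ 1.55) = 2·P(B_{8.28} ≥ 1.55) = 2(1 − Φ(1.55/√8.28)) ≈ 0.5901

By the reflection principle for Brownian motion, P(M_t ≥ a) = 2 · P(B_t ≥ a) for a ≥ 0. Since B_t ~ N(0, t), P(B_t ≥ 1.55) = 1 − Φ(1.55/√t) = 1 − Φ(1.55/√8.28) = 1 − Φ(0.5387). So
  P(M_{8.28} ≥ 1.55) = 2(1 − Φ(0.5387)) ≈ 0.5901.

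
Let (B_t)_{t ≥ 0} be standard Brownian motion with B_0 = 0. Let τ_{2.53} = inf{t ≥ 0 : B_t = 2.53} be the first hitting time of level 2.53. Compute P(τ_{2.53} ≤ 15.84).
P(τ_{2.53} ≤ 15.84) = 2(1 − Φ(2.53/√15.84)) = 2(1 − Φ(0.6357)) ≈ 0.5250

By the reflection principle for standard BM, P(τ_b ≤ t) = 2 · P(B_t ≥ b). Since B_t ~ N(0, t), P(B_t ≥ 2.53) = 1 − Φ(2.53/√t) = 1 − Φ(2.53/√15.84) = 1 − Φ(0.6357) ≈ 0.26249. Doubling: P(τ_{2.53} ≤ 15.84) ≈ 2 · 0.26249 = 0.52498 ≈ 0.5250.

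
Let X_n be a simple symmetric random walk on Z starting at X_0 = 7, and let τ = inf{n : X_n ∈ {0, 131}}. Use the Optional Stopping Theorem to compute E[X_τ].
E[X_τ] = 7

X_n is a martingale and τ is a bounded-mean stopping time (indeed τ is finite a.s. with bounded expectation since the walk is in a bounded region). By the OST, E[X_τ] = E[X_0] = 7. Equivalently: E[X_τ] = 131 · P(hit 131 first) + 0 · P(hit 0 first) = 131 · (7/131) = 7.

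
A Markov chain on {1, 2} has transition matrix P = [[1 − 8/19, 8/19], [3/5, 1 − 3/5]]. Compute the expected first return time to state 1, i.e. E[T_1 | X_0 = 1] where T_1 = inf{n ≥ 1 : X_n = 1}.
E[T_1 | X_0 = 1] = 1/π_1 = 97/57

For an irreducible recurrent Markov chain with stationary distribution π, E[T_i | X_0 = i] = 1/π_i (Kac's formula). Here π_1 = (3/5)/(8/19 + 3/5) = (3/5)/(97/95) = 57/97, so E[T_1 | X_0 = 1] = 1/π_1 = (8/19 + 3/5)/(3/5) = (97/95)/(3/5) = 97/57.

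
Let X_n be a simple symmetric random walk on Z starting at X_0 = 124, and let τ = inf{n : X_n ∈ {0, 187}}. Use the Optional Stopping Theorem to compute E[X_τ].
E[X_τ] = 124

X_n is a martingale and τ is a bounded-mean stopping time (indeed τ is finite a.s. with bounded expectation since the walk is in a bounded region). By the OST, E[X_τ] = E[X_0] = 124. Equivalently: E[X_τ] = 187 · P(hit 187 first) + 0 · P(hit 0 first) = 187 · (124/187) = 124.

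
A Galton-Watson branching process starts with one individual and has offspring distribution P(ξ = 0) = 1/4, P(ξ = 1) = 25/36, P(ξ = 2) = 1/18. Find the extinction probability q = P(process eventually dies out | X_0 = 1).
q = 1

Mean offspring μ = 0·1/4 + 1·25/36 + 2·1/18 = 29/36 ≤ 1. For μ ≤ 1 with offspring not concentrated at 1, the Galton-Watson process goes extinct almost surely, so q = 1.
(Algebraic check: The pgf is f(s) = 1/4 + 25/36·s + 1/18·s². The extinction probability q is the smallest fixed point of f in [0, 1]. Setting s = f(s):
  1/18·s² + (25/36 − 1)·s + 1/4 = 0
  1/18·s² − (1/4 + 1/18)·s + 1/4 = 0
which factors as (s − 1)·(1/18·s − 1/4) = 0, giving roots s = 1 and s = (1/4)/(1/18) = 9/2. Since 9/2 ≥ 1, the smallest root in [0, 1] is s = 1.)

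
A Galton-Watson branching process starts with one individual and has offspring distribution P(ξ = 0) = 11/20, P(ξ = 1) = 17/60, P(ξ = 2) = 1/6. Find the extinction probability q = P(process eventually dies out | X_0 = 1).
q = 1

Mean offspring μ = 0·11/20 + 1·17/60 + 2·1/6 = 37/60 ≤ 1. For μ ≤ 1 with offspring not concentrated at 1, the Galton-Watson process goes extinct almost surely, so q = 1.
(Algebraic check: The pgf is f(s) = 11/20 + 17/60·s + 1/6·s². The extinction probability q is the smallest fixed point of f in [0, 1]. Setting s = f(s):
  1/6·s² + (17/60 − 1)·s + 11/20 = 0
  1/6·s² − (11/20 + 1/6)·s + 11/20 = 0
which factors as (s − 1)·(1/6·s − 11/20) = 0, giving roots s = 1 and s = (11/20)/(1/6) = 33/10. Since 33/10 ≥ 1, the smallest root in [0, 1] is s = 1.)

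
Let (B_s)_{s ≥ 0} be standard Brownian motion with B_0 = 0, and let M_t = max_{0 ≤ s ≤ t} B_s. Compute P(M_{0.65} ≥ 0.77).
P(M_{0.65} ≥ 0.77) = 2·P(B_{0.65} ≥ 0.77) = 2(1 − Φ(0.77/√0.65)) ≈ 0.3395

By the reflection principle for Brownian motion, P(M_t ≥ a) = 2 · P(B_t ≥ a) for a ≥ 0. Since B_t ~ N(0, t), P(B_t ≥ 0.77) = 1 − Φ(0.77/√t) = 1 − Φ(0.77/√0.65) = 1 − Φ(0.9551). So
  P(M_{0.65} ≥ 0.77) = 2(1 − Φ(0.9551)) ≈ 0.3395.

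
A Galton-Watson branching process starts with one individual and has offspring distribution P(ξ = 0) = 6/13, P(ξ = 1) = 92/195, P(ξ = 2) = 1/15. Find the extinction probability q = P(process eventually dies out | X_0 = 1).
q = 1

Mean offspring μ = 0·6/13 + 1·92/195 + 2·1/15 = 118/195 ≤ 1. For μ ≤ 1 with offspring not concentrated at 1, the Galton-Watson process goes extinct almost surely, so q = 1.
(Algebraic check: The pgf is f(s) = 6/13 + 92/195·s + 1/15·s². The extinction probability q is the smallest fixed point of f in [0, 1]. Setting s = f(s):
  1/15·s² + (92/195 − 1)·s + 6/13 = 0
  1/15·s² − (6/13 + 1/15)·s + 6/13 = 0
which factors as (s − 1)·(1/15·s − 6/13) = 0, giving roots s = 1 and s = (6/13)/(1/15) = 90/13. Since 90/13 ≥ 1, the smallest root in [0, 1] is s = 1.)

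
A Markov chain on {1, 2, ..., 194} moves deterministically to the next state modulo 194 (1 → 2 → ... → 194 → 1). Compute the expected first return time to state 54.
E[T_54 | X_0 = 54] = 194

The chain cycles deterministically, so starting at state 54 it returns in exactly 194 steps. Equivalently, the stationary distribution is uniform π_j = 1/194 for every state j, so by Kac's formula E[T_54] = 1/π_54 = 194.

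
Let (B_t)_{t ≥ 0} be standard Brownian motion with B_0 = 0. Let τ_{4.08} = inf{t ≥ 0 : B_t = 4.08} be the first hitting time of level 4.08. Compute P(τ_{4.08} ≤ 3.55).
P(τ_{4.08} ≤ 3.55) = 2(1 − Φ(4.08/√3.55)) = 2(1 − Φ(2.1654)) ≈ 0.0304

By the reflection principle for standard BM, P(τ_b ≤ t) = 2 · P(B_t ≥ b). Since B_t ~ N(0, t), P(B_t ≥ 4.08) = 1 − Φ(4.08/√t) = 1 − Φ(4.08/√3.55) = 1 − Φ(2.1654) ≈ 0.01518. Doubling: P(τ_{4.08} ≤ 3.55) ≈ 2 · 0.01518 = 0.03036 ≈ 0.0304.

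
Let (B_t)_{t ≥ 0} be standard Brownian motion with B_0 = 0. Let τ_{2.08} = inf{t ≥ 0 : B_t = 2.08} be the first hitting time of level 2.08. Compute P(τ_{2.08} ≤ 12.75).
P(τ_{2.08} ≤ 12.75) = 2(1 − Φ(2.08/√12.75)) = 2(1 − Φ(0.5825)) ≈ 0.5602

By the reflection principle for standard BM, P(τ_b ≤ t) = 2 · P(B_t ≥ b). Since B_t ~ N(0, t), P(B_t ≥ 2.08) = 1 − Φ(2.08/√t) = 1 − Φ(2.08/√12.75) = 1 − Φ(0.5825) ≈ 0.28011. Doubling: P(τ_{2.08} ≤ 12.75) ≈ 2 · 0.28011 = 0.56022 ≈ 0.5602.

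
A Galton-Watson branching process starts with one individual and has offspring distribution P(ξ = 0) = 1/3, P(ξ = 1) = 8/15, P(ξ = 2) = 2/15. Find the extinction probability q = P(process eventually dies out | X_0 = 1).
q = 1

Mean offspring μ = 0·1/3 + 1·8/15 + 2·2/15 = 4/5 ≤ 1. For μ ≤ 1 with offspring not concentrated at 1, the Galton-Watson process goes extinct almost surely, so q = 1.
(Algebraic check: The pgf is f(s) = 1/3 + 8/15·s + 2/15·s². The extinction probability q is the smallest fixed point of f in [0, 1]. Setting s = f(s):
  2/15·s² + (8/15 − 1)·s + 1/3 = 0
  2/15·s² − (1/3 + 2/15)·s + 1/3 = 0
which factors as (s − 1)·(2/15·s − 1/3) = 0, giving roots s = 1 and s = (1/3)/(2/15) = 5/2. Since 5/2 ≥ 1, the smallest root in [0, 1] is s = 1.)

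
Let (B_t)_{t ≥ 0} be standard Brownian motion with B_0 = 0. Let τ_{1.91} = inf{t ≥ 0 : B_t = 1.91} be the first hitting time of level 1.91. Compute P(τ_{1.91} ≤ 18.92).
P(τ_{1.91} ≤ 18.92) = 2(1 − Φ(1.91/√18.92)) = 2(1 − Φ(0.4391)) ≈ 0.6606

By the reflection principle for standard BM, P(τ_b ≤ t) = 2 · P(B_t ≥ b). Since B_t ~ N(0, t), P(B_t ≥ 1.91) = 1 − Φ(1.91/√t) = 1 − Φ(1.91/√18.92) = 1 − Φ(0.4391) ≈ 0.33029. Doubling: P(τ_{1.91} ≤ 18.92) ≈ 2 · 0.33029 = 0.66058 ≈ 0.6606.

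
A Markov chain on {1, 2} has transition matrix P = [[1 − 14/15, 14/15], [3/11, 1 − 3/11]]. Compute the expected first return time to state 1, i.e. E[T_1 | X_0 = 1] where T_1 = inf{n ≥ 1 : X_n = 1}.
E[T_1 | X_0 = 1] = 1/π_1 = 199/45

For an irreducible recurrent Markov chain with stationary distribution π, E[T_i | X_0 = i] = 1/π_i (Kac's formula). Here π_1 = (3/11)/(14/15 + 3/11) = (3/11)/(199/165) = 45/199, so E[T_1 | X_0 = 1] = 1/π_1 = (14/15 + 3/11)/(3/11) = (199/165)/(3/11) = 199/45.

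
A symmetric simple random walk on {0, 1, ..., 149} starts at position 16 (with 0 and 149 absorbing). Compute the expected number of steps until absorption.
E[τ | X_0 = 16] = 2128

Let v_k = E[τ | X_0 = k]. Boundary: v_0 = v_149 = 0. Recurrence: v_k = 1 + (v_{k-1} + v_{k+1})/2 for 1 ≤ k ≤ 148. The particular solution to v_k − (v_{k-1} + v_{k+1})/2 = 1 is v_k = −k^2. Adding homogeneous solution A + B k and matching boundaries gives v_k = k (149 − k). Substituting k = 16: v_16 = 16 · 133 = 2128.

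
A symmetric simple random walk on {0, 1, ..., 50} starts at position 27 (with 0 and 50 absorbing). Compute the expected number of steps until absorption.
E[τ | X_0 = 27] = 621

Let v_k = E[τ | X_0 = k]. Boundary: v_0 = v_50 = 0. Recurrence: v_k = 1 + (v_{k-1} + v_{k+1})/2 for 1 ≤ k ≤ 49. The particular solution to v_k − (v_{k-1} + v_{k+1})/2 = 1 is v_k = −k^2. Adding homogeneous solution A + B k and matching boundaries gives v_k = k (50 − k). Substituting k = 27: v_27 = 27 · 23 = 621.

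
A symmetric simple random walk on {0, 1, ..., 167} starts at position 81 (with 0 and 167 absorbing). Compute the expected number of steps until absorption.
E[τ | X_0 = 81] = 6966

Let v_k = E[τ | X_0 = k]. Boundary: v_0 = v_167 = 0. Recurrence: v_k = 1 + (v_{k-1} + v_{k+1})/2 for 1 ≤ k ≤ 166. The particular solution to v_k − (v_{k-1} + v_{k+1})/2 = 1 is v_k = −k^2. Adding homogeneous solution A + B k and matching boundaries gives v_k = k (167 − k). Substituting k = 81: v_81 = 81 · 86 = 6966.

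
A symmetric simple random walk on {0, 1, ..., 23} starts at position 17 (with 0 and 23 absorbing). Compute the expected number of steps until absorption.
E[τ | X_0 = 17] = 102

Let v_k = E[τ | X_0 = k]. Boundary: v_0 = v_23 = 0. Recurrence: v_k = 1 + (v_{k-1} + v_{k+1})/2 for 1 ≤ k ≤ 22. The particular solution to v_k − (v_{k-1} + v_{k+1})/2 = 1 is v_k = −k^2. Adding homogeneous solution A + B k and matching boundaries gives v_k = k (23 − k). Substituting k = 17: v_17 = 17 · 6 = 102.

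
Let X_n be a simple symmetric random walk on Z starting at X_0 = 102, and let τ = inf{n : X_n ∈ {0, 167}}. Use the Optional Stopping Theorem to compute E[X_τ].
E[X_τ] = 102

X_n is a martingale and τ is a bounded-mean stopping time (indeed τ is finite a.s. with bounded expectation since the walk is in a bounded region). By the OST, E[X_τ] = E[X_0] = 102. Equivalently: E[X_τ] = 167 · P(hit 167 first) + 0 · P(hit 0 first) = 167 · (102/167) = 102.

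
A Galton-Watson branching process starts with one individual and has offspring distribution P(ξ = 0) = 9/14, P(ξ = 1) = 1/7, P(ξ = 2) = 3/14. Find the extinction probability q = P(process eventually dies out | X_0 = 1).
q = 1

Mean offspring μ = 0·9/14 + 1·1/7 + 2·3/14 = 4/7 ≤ 1. For μ ≤ 1 with offspring not concentrated at 1, the Galton-Watson process goes extinct almost surely, so q = 1.
(Algebraic check: The pgf is f(s) = 9/14 + 1/7·s + 3/14·s². The extinction probability q is the smallest fixed point of f in [0, 1]. Setting s = f(s):
  3/14·s² + (1/7 − 1)·s + 9/14 = 0
  3/14·s² − (9/14 + 3/14)·s + 9/14 = 0
which factors as (s − 1)·(3/14·s − 9/14) = 0, giving roots s = 1 and s = (9/14)/(3/14) = 3. Since 3 ≥ 1, the smallest root in [0, 1] is s = 1.)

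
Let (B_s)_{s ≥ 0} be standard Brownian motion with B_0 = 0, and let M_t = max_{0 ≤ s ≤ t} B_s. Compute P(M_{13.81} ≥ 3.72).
P(M_{13.81} ≥ 3.72) = 2·P(B_{13.81} ≥ 3.72) = 2(1 − Φ(3.72/√13.81)) ≈ 0.3168

By the reflection principle for Brownian motion, P(M_t ≥ a) = 2 · P(B_t ≥ a) for a ≥ 0. Since B_t ~ N(0, t), P(B_t ≥ 3.72) = 1 − Φ(3.72/√t) = 1 − Φ(3.72/√13.81) = 1 − Φ(1.0010). So
  P(M_{13.81} ≥ 3.72) = 2(1 − Φ(1.0010)) ≈ 0.3168.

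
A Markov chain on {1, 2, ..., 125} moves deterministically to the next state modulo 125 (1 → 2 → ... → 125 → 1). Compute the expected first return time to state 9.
E[T_9 | X_0 = 9] = 125

The chain cycles deterministically, so starting at state 9 it returns in exactly 125 steps. Equivalently, the stationary distribution is uniform π_j = 1/125 for every state j, so by Kac's formula E[T_9] = 1/π_9 = 125.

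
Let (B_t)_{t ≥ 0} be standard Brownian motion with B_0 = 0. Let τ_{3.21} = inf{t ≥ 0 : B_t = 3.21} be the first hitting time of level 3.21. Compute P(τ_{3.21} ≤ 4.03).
P(τ_{3.21} ≤ 4.03) = 2(1 − Φ(3.21/√4.03)) = 2(1 − Φ(1.5990)) ≈ 0.1098

By the reflection principle for standard BM, P(τ_b ≤ t) = 2 · P(B_t ≥ b). Since B_t ~ N(0, t), P(B_t ≥ 3.21) = 1 − Φ(3.21/√t) = 1 − Φ(3.21/√4.03) = 1 − Φ(1.5990) ≈ 0.05491. Doubling: P(τ_{3.21} ≤ 4.03) ≈ 2 · 0.05491 = 0.10982 ≈ 0.1098.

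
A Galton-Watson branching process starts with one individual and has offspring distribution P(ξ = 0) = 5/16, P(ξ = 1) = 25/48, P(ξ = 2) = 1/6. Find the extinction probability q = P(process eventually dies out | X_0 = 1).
q = 1

Mean offspring μ = 0·5/16 + 1·25/48 + 2·1/6 = 41/48 ≤ 1. For μ ≤ 1 with offspring not concentrated at 1, the Galton-Watson process goes extinct almost surely, so q = 1.
(Algebraic check: The pgf is f(s) = 5/16 + 25/48·s + 1/6·s². The extinction probability q is the smallest fixed point of f in [0, 1]. Setting s = f(s):
  1/6·s² + (25/48 − 1)·s + 5/16 = 0
  1/6·s² − (5/16 + 1/6)·s + 5/16 = 0
which factors as (s − 1)·(1/6·s − 5/16) = 0, giving roots s = 1 and s = (5/16)/(1/6) = 15/8. Since 15/8 ≥ 1, the smallest root in [0, 1] is s = 1.)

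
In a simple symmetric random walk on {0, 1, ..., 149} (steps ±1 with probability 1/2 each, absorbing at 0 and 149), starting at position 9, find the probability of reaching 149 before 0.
P(hit 149 before 0) = 9/149

Let u_k = P(hit 149 before 0 | start at k). Then u_0 = 0, u_149 = 1, and u_k = u_{k-1}/2 + u_{k+1}/2 for 1 ≤ k ≤ 148. This harmonic recurrence is solved by u_k = k/149, giving u_9 = 9/149.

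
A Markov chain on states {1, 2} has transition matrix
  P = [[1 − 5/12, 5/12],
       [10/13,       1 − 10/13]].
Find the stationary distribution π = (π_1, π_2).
π_1 = 24/37, π_2 = 13/37

Solve πP = π with π_1 + π_2 = 1. From πP = π: π_1 · (1 − 5/12) + π_2 · 10/13 = π_1 ⇒ π_2 · 10/13 = π_1 · 5/12 ⇒ π_2/π_1 = (5/12)/(10/13) = 13/24. Together with π_1 + π_2 = 1:
  π_1 = (10/13)/(5/12 + 10/13) = (10/13)/(185/156) = 24/37,
  π_2 = (5/12)/(5/12 + 10/13) = (5/12)/(185/156) = 13/37.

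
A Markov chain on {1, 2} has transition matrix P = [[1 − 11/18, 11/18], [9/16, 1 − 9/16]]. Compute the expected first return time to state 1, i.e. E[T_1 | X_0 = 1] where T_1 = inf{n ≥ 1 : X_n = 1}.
E[T_1 | X_0 = 1] = 1/π_1 = 169/81

For an irreducible recurrent Markov chain with stationary distribution π, E[T_i | X_0 = i] = 1/π_i (Kac's formula). Here π_1 = (9/16)/(11/18 + 9/16) = (9/16)/(169/144) = 81/169, so E[T_1 | X_0 = 1] = 1/π_1 = (11/18 + 9/16)/(9/16) = (169/144)/(9/16) = 169/81.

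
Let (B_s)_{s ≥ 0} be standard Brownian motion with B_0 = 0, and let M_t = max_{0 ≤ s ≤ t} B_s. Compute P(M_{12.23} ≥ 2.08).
P(M_{12.23} ≥ 2.08) = 2·P(B_{12.23} ≥ 2.08) = 2(1 − Φ(2.08/√12.23)) ≈ 0.5520

By the reflection principle for Brownian motion, P(M_t ≥ a) = 2 · P(B_t ≥ a) for a ≥ 0. Since B_t ~ N(0, t), P(B_t ≥ 2.08) = 1 − Φ(2.08/√t) = 1 − Φ(2.08/√12.23) = 1 − Φ(0.5948). So
  P(M_{12.23} ≥ 2.08) = 2(1 − Φ(0.5948)) ≈ 0.5520.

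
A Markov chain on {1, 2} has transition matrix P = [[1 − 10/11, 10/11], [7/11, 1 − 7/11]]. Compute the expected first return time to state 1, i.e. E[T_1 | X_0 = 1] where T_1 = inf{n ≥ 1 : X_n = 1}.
E[T_1 | X_0 = 1] = 1/π_1 = 17/7

For an irreducible recurrent Markov chain with stationary distribution π, E[T_i | X_0 = i] = 1/π_i (Kac's formula). Here π_1 = (7/11)/(10/11 + 7/11) = (7/11)/(17/11) = 7/17, so E[T_1 | X_0 = 1] = 1/π_1 = (10/11 + 7/11)/(7/11) = (17/11)/(7/11) = 17/7.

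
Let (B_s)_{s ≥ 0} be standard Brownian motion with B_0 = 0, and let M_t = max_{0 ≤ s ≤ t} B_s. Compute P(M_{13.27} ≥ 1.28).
P(M_{13.27} ≥ 1.28) = 2·P(B_{13.27} ≥ 1.28) = 2(1 − Φ(1.28/√13.27)) ≈ 0.7253

By the reflection principle for Brownian motion, P(M_t ≥ a) = 2 · P(B_t ≥ a) for a ≥ 0. Since B_t ~ N(0, t), P(B_t ≥ 1.28) = 1 − Φ(1.28/√t) = 1 − Φ(1.28/√13.27) = 1 − Φ(0.3514). So
  P(M_{13.27} ≥ 1.28) = 2(1 − Φ(0.3514)) ≈ 0.7253.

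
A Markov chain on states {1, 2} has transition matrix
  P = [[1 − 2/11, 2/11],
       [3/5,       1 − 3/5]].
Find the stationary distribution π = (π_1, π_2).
π_1 = 33/43, π_2 = 10/43

Solve πP = π with π_1 + π_2 = 1. From πP = π: π_1 · (1 − 2/11) + π_2 · 3/5 = π_1 ⇒ π_2 · 3/5 = π_1 · 2/11 ⇒ π_2/π_1 = (2/11)/(3/5) = 10/33. Together with π_1 + π_2 = 1:
  π_1 = (3/5)/(2/11 + 3/5) = (3/5)/(43/55) = 33/43,
  π_2 = (2/11)/(2/11 + 3/5) = (2/11)/(43/55) = 10/43.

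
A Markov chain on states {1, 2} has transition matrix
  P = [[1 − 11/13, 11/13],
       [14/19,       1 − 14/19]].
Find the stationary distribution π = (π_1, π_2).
π_1 = 182/391, π_2 = 209/391

Solve πP = π with π_1 + π_2 = 1. From πP = π: π_1 · (1 − 11/13) + π_2 · 14/19 = π_1 ⇒ π_2 · 14/19 = π_1 · 11/13 ⇒ π_2/π_1 = (11/13)/(14/19) = 209/182. Together with π_1 + π_2 = 1:
  π_1 = (14/19)/(11/13 + 14/19) = (14/19)/(391/247) = 182/391,
  π_2 = (11/13)/(11/13 + 14/19) = (11/13)/(391/247) = 209/391.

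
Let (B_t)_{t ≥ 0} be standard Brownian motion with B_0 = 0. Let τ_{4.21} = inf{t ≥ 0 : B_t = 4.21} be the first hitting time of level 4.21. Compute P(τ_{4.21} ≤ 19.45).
P(τ_{4.21} ≤ 19.45) = 2(1 − Φ(4.21/√19.45)) = 2(1 − Φ(0.9546)) ≈ 0.3398

By the reflection principle for standard BM, P(τ_b ≤ t) = 2 · P(B_t ≥ b). Since B_t ~ N(0, t), P(B_t ≥ 4.21) = 1 − Φ(4.21/√t) = 1 − Φ(4.21/√19.45) = 1 − Φ(0.9546) ≈ 0.16989. Doubling: P(τ_{4.21} ≤ 19.45) ≈ 2 · 0.16989 = 0.33978 ≈ 0.3398.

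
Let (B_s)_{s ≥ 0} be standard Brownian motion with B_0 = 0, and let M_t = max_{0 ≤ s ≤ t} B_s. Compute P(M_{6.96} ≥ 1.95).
P(M_{6.96} ≥ 1.95) = 2·P(B_{6.96} ≥ 1.95) = 2(1 − Φ(1.95/√6.96)) ≈ 0.4598

By the reflection principle for Brownian motion, P(M_t ≥ a) = 2 · P(B_t ≥ a) for a ≥ 0. Since B_t ~ N(0, t), P(B_t ≥ 1.95) = 1 − Φ(1.95/√t) = 1 − Φ(1.95/√6.96) = 1 − Φ(0.7391). So
  P(M_{6.96} ≥ 1.95) = 2(1 − Φ(0.7391)) ≈ 0.4598.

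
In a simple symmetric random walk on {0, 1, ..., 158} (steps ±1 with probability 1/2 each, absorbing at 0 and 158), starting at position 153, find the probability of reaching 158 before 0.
P(hit 158 before 0) = 153/158

Let u_k = P(hit 158 before 0 | start at k). Then u_0 = 0, u_158 = 1, and u_k = u_{k-1}/2 + u_{k+1}/2 for 1 ≤ k ≤ 157. This harmonic recurrence is solved by u_k = k/158, giving u_153 = 153/158.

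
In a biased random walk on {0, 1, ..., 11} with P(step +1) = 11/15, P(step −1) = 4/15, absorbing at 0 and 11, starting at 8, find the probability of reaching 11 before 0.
P(hit 11 before 0) = (1 − (4/11)^8) / (1 − (4/11)^11) = 40746348885/40758210901

Let u_k denote P(reach 11 before 0 | start at k). Boundary: u_0 = 0, u_11 = 1. Recurrence: u_k = 11/15·u_{k+1} + 4/15·u_{k-1} for 1 ≤ k ≤ 10. Try u_k = A + B·r^k with r = q/p = (4/15)/(11/15) = 4/11. Substitution satisfies the recurrence; boundary conditions give:
  u_k = (1 − r^k) / (1 − r^N) = (1 − (4/11)^8) / (1 − (4/11)^11) = 40746348885/40758210901.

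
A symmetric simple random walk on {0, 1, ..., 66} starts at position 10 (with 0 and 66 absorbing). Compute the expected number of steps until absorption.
E[τ | X_0 = 10] = 560

Let v_k = E[τ | X_0 = k]. Boundary: v_0 = v_66 = 0. Recurrence: v_k = 1 + (v_{k-1} + v_{k+1})/2 for 1 ≤ k ≤ 65. The particular solution to v_k − (v_{k-1} + v_{k+1})/2 = 1 is v_k = −k^2. Adding homogeneous solution A + B k and matching boundaries gives v_k = k (66 − k). Substituting k = 10: v_10 = 10 · 56 = 560.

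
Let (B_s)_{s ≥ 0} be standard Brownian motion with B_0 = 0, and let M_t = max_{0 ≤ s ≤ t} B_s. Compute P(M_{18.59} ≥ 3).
P(M_{18.59} ≥ 3) = 2·P(B_{18.59} ≥ 3) = 2(1 − Φ(3/√18.59)) ≈ 0.4866

By the reflection principle for Brownian motion, P(M_t ≥ a) = 2 · P(B_t ≥ a) for a ≥ 0. Since B_t ~ N(0, t), P(B_t ≥ 3) = 1 − Φ(3/√t) = 1 − Φ(3/√18.59) = 1 − Φ(0.6958). So
  P(M_{18.59} ≥ 3) = 2(1 − Φ(0.6958)) ≈ 0.4866.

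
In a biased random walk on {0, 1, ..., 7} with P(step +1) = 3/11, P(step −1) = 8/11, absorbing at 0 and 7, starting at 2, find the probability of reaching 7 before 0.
P(hit 7 before 0) = (1 − (8/3)^2) / (1 − (8/3)^7) = 2673/418993

Let u_k denote P(reach 7 before 0 | start at k). Boundary: u_0 = 0, u_7 = 1. Recurrence: u_k = 3/11·u_{k+1} + 8/11·u_{k-1} for 1 ≤ k ≤ 6. Try u_k = A + B·r^k with r = q/p = (8/11)/(3/11) = 8/3. Substitution satisfies the recurrence; boundary conditions give:
  u_k = (1 − r^k) / (1 − r^N) = (1 − (8/3)^2) / (1 − (8/3)^7) = 2673/418993.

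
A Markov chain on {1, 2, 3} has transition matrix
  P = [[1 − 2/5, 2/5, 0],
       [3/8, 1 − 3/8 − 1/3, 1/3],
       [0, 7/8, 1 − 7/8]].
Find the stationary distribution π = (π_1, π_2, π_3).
π = (315/779, 336/779, 128/779)

This is a birth-death chain on three states, which satisfies detailed balance: π_1 · P_{12} = π_2 · P_{21} and π_2 · P_{23} = π_3 · P_{32}.
From π_1 · 2/5 = π_2 · 3/8: π_2/π_1 = (2/5)/(3/8) = 16/15.
From π_2 · 1/3 = π_3 · 7/8: π_3/π_2 = (1/3)/(7/8) = 8/21.
Take π_1 proportional to 1; then unnormalized π = (1, 16/15, 128/315). Normalize by dividing by the sum 779/315:
  π = (315/779, 336/779, 128/779).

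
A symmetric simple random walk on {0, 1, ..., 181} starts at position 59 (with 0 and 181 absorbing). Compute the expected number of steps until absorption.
E[τ | X_0 = 59] = 7198

Let v_k = E[τ | X_0 = k]. Boundary: v_0 = v_181 = 0. Recurrence: v_k = 1 + (v_{k-1} + v_{k+1})/2 for 1 ≤ k ≤ 180. The particular solution to v_k − (v_{k-1} + v_{k+1})/2 = 1 is v_k = −k^2. Adding homogeneous solution A + B k and matching boundaries gives v_k = k (181 − k). Substituting k = 59: v_59 = 59 · 122 = 7198.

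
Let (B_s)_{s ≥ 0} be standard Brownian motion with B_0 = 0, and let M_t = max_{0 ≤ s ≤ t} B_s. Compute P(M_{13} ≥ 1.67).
P(M_{13} ≥ 1.67) = 2·P(B_{13} ≥ 1.67) = 2(1 − Φ(1.67/√13)) ≈ 0.6432

By the reflection principle for Brownian motion, P(M_t ≥ a) = 2 · P(B_t ≥ a) for a ≥ 0. Since B_t ~ N(0, t), P(B_t ≥ 1.67) = 1 − Φ(1.67/√t) = 1 − Φ(1.67/√13) = 1 − Φ(0.4632). So
  P(M_{13} ≥ 1.67) = 2(1 − Φ(0.4632)) ≈ 0.6432.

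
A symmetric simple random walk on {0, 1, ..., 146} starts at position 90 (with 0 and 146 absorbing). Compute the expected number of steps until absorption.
E[τ | X_0 = 90] = 5040

Let v_k = E[τ | X_0 = k]. Boundary: v_0 = v_146 = 0. Recurrence: v_k = 1 + (v_{k-1} + v_{k+1})/2 for 1 ≤ k ≤ 145. The particular solution to v_k − (v_{k-1} + v_{k+1})/2 = 1 is v_k = −k^2. Adding homogeneous solution A + B k and matching boundaries gives v_k = k (146 − k). Substituting k = 90: v_90 = 90 · 56 = 5040.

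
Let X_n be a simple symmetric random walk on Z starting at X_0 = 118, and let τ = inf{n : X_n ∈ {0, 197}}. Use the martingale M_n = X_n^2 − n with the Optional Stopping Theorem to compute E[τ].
E[τ] = 9322

M_n = X_n^2 − n is a martingale (since E[X_{n+1}^2 | F_n] = X_n^2 + 1). By OST (τ has finite mean in a bounded region), E[M_τ] = E[M_0] = X_0^2 − 0 = 118^2 = 13924. Also E[M_τ] = E[X_τ^2] − E[τ]. The walk exits at 0 or 197, with P(hit 197 first) = 118/197, so E[X_τ^2] = 197^2 · 118/197 + 0 = 23246. Thus E[τ] = E[X_τ^2] − E[M_τ] = 23246 − 13924 = 9322 = 118(197 − 118) = 9322.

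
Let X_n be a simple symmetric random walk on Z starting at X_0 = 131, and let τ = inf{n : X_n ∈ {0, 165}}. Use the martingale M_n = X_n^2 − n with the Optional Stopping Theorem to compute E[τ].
E[τ] = 4454

M_n = X_n^2 − n is a martingale (since E[X_{n+1}^2 | F_n] = X_n^2 + 1). By OST (τ has finite mean in a bounded region), E[M_τ] = E[M_0] = X_0^2 − 0 = 131^2 = 17161. Also E[M_τ] = E[X_τ^2] − E[τ]. The walk exits at 0 or 165, with P(hit 165 first) = 131/165, so E[X_τ^2] = 165^2 · 131/165 + 0 = 21615. Thus E[τ] = E[X_τ^2] − E[M_τ] = 21615 − 17161 = 4454 = 131(165 − 131) = 4454.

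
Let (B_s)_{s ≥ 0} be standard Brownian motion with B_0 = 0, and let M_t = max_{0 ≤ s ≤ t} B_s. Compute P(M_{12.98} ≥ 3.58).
P(M_{12.98} ≥ 3.58) = 2·P(B_{12.98} ≥ 3.58) = 2(1 − Φ(3.58/√12.98)) ≈ 0.3204

By the reflection principle for Brownian motion, P(M_t ≥ a) = 2 · P(B_t ≥ a) for a ≥ 0. Since B_t ~ N(0, t), P(B_t ≥ 3.58) = 1 − Φ(3.58/√t) = 1 − Φ(3.58/√12.98) = 1 − Φ(0.9937). So
  P(M_{12.98} ≥ 3.58) = 2(1 − Φ(0.9937)) ≈ 0.3204.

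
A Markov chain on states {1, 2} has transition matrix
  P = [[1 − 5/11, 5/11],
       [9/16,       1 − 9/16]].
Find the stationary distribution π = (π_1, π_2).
π_1 = 99/179, π_2 = 80/179

Solve πP = π with π_1 + π_2 = 1. From πP = π: π_1 · (1 − 5/11) + π_2 · 9/16 = π_1 ⇒ π_2 · 9/16 = π_1 · 5/11 ⇒ π_2/π_1 = (5/11)/(9/16) = 80/99. Together with π_1 + π_2 = 1:
  π_1 = (9/16)/(5/11 + 9/16) = (9/16)/(179/176) = 99/179,
  π_2 = (5/11)/(5/11 + 9/16) = (5/11)/(179/176) = 80/179.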